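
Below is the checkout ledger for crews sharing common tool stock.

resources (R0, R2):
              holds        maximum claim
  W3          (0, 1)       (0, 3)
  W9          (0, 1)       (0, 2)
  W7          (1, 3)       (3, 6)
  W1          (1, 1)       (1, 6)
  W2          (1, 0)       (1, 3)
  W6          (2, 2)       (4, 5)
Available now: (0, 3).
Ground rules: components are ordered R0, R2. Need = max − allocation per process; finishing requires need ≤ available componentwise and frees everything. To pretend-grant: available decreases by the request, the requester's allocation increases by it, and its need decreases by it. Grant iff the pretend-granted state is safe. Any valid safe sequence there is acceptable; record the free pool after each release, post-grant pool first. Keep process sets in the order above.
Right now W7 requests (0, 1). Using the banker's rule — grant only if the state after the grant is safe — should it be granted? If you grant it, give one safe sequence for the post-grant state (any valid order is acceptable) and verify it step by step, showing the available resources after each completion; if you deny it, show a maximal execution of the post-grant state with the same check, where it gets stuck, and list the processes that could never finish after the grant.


DENY — the pretend-granted state is unsafe.
Key observation: after W9, W2, W3 the pool peaks at (1, 4), and each blocked process is short somewhere: W7 on R0; W1 on R2; W6 on R0.
Pretend the grant happened; the run W9, W2, W3 goes as far as possible. Verifying each step:
  pool = (0, 2)
  run W9 (needs (0, 1), free (0, 2)); after release of (0, 1) the pool is (0, 3)
  run W2 (needs (0, 3), free (0, 3)); after release of (1, 0) the pool is (1, 3)
  run W3 (needs (0, 2), free (1, 3)); after release of (0, 1) the pool is (1, 4)
  W7 still needs (2, 2) but only (1, 4) is free — short on R0
  W1 still needs (0, 5) but only (1, 4) is free — short on R2
  W6 still needs (2, 3) but only (1, 4) is free — short on R0
Had the request been granted, W7, W1 and W6 could never finish.


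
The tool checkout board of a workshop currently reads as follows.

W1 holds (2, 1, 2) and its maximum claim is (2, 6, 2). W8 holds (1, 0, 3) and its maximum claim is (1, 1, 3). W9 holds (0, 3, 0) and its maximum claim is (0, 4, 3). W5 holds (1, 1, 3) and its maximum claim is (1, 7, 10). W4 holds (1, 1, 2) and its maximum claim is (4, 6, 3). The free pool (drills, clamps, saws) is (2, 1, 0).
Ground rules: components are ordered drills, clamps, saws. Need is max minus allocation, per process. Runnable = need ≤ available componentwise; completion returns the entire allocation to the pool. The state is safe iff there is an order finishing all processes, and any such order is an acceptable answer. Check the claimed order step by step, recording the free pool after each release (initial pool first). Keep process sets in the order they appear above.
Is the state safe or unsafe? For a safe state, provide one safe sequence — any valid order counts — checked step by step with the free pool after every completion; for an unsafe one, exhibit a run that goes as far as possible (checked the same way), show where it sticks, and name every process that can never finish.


UNSAFE.
Key observation: the pool after W8, W9 is (3, 4, 3); every surviving request exceeds it in clamps, so progress ends there.
The run W8, W9 cannot be extended any further. Check, step by step:
  pool = (2, 1, 0)
  W8 needs (0, 1, 0) <= (2, 1, 0) -> finishes; pool += (1, 0, 3) = (3, 1, 3)
  W9 needs (0, 1, 3) <= (3, 1, 3) -> finishes; pool += (0, 3, 0) = (3, 4, 3)
  blocked: W1 wants (0, 5, 0), pool (3, 4, 3) — not enough clamps
  blocked: W5 wants (0, 6, 7), pool (3, 4, 3) — not enough clamps and saws
  blocked: W4 wants (3, 5, 1), pool (3, 4, 3) — not enough clamps
Never able to finish: W1, W5 and W4.


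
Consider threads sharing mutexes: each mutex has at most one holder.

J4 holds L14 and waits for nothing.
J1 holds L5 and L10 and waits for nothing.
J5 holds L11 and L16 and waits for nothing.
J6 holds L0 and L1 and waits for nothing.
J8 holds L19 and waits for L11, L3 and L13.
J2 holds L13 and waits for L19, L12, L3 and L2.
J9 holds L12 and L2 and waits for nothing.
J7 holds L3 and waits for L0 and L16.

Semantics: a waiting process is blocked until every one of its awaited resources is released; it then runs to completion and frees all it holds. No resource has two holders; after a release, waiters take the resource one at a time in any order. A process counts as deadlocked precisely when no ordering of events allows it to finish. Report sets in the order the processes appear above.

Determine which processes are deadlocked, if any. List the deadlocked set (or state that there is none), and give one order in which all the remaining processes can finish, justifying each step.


Deadlocked: J8 and J2.
Key observation: nobody on the ring J8 -> J2 -> J8 can start until another member finishes, which never happens; no other process is dragged down with it.
One completion order for the rest: J5, J9, J6, J1, J7, J4.
Verifying each step:
  run J5 (it waits on nothing); releases L11 and L16
  run J9 (it waits on nothing); releases L12 and L2
  run J6 (it waits on nothing); releases L0 and L1
  run J1 (it waits on nothing); releases L5 and L10
  run J7 (all its waits — L0 and L16 — are resolved); releases L3
  run J4 (it waits on nothing); releases L14


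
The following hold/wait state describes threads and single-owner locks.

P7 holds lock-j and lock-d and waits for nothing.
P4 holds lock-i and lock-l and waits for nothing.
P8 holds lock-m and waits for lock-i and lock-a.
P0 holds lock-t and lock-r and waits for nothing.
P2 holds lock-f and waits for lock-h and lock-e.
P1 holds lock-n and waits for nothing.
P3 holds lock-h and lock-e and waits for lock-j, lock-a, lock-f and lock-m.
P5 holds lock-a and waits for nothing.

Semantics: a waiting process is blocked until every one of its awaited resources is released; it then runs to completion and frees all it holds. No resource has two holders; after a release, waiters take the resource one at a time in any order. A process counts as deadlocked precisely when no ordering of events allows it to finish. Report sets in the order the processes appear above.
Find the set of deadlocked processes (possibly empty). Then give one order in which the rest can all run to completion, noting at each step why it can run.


Deadlocked set: P2 and P3.
Key observation: the waits loop around P2 -> P3 -> P2 with no way out; no other process is dragged down with it.
One completion order for the rest: P4, P1, P5, P8, P0, P7.
Walking it through:
  P4: no waits; runs immediately, freeing lock-i and lock-l
  P1: no waits; runs immediately, freeing lock-n
  P5: no waits; runs immediately, freeing lock-a
  P8 waits on lock-i and lock-a — all released -> runs and releases lock-m
  P0: no waits; runs immediately, freeing lock-t and lock-r
  P7: no waits; runs immediately, freeing lock-j and lock-d


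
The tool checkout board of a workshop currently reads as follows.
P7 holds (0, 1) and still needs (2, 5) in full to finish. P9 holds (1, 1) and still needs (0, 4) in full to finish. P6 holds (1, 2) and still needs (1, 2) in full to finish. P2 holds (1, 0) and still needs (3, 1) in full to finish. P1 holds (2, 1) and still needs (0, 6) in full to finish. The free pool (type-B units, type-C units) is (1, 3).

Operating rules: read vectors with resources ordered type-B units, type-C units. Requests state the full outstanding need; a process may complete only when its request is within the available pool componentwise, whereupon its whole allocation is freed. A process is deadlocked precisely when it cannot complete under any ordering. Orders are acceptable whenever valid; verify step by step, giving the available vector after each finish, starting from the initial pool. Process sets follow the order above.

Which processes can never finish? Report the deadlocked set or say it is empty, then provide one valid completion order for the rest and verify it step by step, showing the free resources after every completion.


Nothing here is deadlocked.
Key observation: no deadlock: P6 fits now, and the freed resources carry the rest through.
The rest can finish in the order P6, P9, P2, P1, P7. Verifying each step:
  pool = (1, 3)
  P6: need (1, 2) fits (1, 3); releases (1, 2), pool now (2, 5)
  P9: need (0, 4) fits (2, 5); releases (1, 1), pool now (3, 6)
  P2: need (3, 1) fits (3, 6); releases (1, 0), pool now (4, 6)
  P1: need (0, 6) fits (4, 6); releases (2, 1), pool now (6, 7)
  P7: need (2, 5) fits (6, 7); releases (0, 1), pool now (6, 8)


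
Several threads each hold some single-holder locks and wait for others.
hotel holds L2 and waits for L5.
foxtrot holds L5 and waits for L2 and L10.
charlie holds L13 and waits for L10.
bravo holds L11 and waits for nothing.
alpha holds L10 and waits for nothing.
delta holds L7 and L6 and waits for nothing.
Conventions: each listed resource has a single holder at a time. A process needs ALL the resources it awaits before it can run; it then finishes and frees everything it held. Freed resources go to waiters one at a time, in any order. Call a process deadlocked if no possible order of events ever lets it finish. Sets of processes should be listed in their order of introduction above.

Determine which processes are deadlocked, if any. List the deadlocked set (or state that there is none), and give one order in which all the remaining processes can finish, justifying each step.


The deadlocked set is hotel and foxtrot.
Key observation: hotel -> foxtrot -> hotel is a circular wait — nothing in it can go first; no other process is dragged down with it.
The rest can finish in the order bravo, delta, alpha, charlie.
Check, step by step:
  bravo waits on nothing -> runs at once and releases L11
  delta waits on nothing -> runs at once and releases L7 and L6
  alpha waits on nothing -> runs at once and releases L10
  run charlie (all its waits — L10 — are resolved); releases L13


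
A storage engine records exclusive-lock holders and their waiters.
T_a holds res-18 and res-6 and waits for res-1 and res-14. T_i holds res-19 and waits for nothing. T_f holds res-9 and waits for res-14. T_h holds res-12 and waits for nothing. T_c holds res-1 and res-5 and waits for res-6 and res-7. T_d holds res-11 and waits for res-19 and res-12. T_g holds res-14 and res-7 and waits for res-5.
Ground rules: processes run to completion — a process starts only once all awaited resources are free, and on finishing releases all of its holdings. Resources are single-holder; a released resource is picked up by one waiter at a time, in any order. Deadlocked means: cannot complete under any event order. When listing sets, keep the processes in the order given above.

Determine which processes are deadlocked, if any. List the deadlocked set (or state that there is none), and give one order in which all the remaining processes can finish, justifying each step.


Deadlocked set: T_a, T_f, T_c and T_g.
Key observation: the cycle T_a -> T_c -> T_a can never break — each member waits on the next; T_g is caught in further circular waits and T_f waits into the deadlock from upstream.
The rest can finish in the order T_h, T_i, T_d.
Verifying each step:
  run T_h (it waits on nothing); releases res-12
  run T_i (it waits on nothing); releases res-19
  T_d: everything it awaited (res-19 and res-12) is free; runs, freeing res-11


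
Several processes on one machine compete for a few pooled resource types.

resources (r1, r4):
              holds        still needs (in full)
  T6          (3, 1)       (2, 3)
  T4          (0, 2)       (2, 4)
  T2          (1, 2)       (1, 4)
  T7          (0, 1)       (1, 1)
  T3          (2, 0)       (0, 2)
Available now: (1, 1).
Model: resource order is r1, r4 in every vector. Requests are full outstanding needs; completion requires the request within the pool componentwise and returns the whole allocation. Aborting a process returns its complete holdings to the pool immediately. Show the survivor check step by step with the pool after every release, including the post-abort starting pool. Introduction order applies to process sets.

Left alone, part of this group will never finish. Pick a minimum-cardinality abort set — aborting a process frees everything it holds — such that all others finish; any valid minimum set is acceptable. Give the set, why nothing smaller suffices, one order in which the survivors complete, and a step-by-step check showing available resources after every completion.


Minimum abort set: T4.
Key observation: the deadlocked T2 becomes finishable only because T4 released (0, 2); it completes at step 3 below.
Why nothing smaller works: aborting no one leaves the state deadlocked as given.
The survivors complete as T3, T7, T2, T6. Check, step by step (starting from the post-abort pool):
  pool = (1, 3)
  T3 needs (0, 2) <= (1, 3) -> finishes; pool += (2, 0) = (3, 3)
  T7 needs (1, 1) <= (3, 3) -> finishes; pool += (0, 1) = (3, 4)
  T2 needs (1, 4) <= (3, 4) -> finishes; pool += (1, 2) = (4, 6)
  T6 needs (2, 3) <= (4, 6) -> finishes; pool += (3, 1) = (7, 7)


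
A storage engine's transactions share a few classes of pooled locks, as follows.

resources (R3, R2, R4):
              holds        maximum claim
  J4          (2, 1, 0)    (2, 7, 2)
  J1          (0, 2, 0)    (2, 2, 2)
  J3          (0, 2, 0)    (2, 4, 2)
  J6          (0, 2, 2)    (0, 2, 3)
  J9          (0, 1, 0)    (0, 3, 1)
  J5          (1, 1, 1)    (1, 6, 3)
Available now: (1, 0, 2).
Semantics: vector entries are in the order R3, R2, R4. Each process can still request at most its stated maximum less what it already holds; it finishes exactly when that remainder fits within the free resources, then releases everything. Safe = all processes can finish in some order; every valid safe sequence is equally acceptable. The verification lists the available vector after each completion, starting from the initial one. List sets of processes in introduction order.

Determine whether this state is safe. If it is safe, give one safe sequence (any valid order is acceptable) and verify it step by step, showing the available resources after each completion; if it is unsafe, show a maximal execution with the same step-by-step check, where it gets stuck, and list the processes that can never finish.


UNSAFE — no complete ordering exists.
Key observation: after J6, J9 the pool peaks at (1, 3, 4), and each blocked process is short somewhere: J4 on R2; J1 on R3; J3 on R3; J5 on R2.
Going as far as possible: J6, J9; after that, nothing fits. Verifying each step:
  pool = (1, 0, 2)
  run J6 (needs (0, 0, 1), free (1, 0, 2)); after release of (0, 2, 2) the pool is (1, 2, 4)
  run J9 (needs (0, 2, 1), free (1, 2, 4)); after release of (0, 1, 0) the pool is (1, 3, 4)
  J4 still needs (0, 6, 2) but only (1, 3, 4) is free — short on R2
  J1 still needs (2, 0, 2) but only (1, 3, 4) is free — short on R3
  J3 still needs (2, 2, 2) but only (1, 3, 4) is free — short on R3
  J5 still needs (0, 5, 2) but only (1, 3, 4) is free — short on R2
Processes that can never finish: J4, J1, J3 and J5.


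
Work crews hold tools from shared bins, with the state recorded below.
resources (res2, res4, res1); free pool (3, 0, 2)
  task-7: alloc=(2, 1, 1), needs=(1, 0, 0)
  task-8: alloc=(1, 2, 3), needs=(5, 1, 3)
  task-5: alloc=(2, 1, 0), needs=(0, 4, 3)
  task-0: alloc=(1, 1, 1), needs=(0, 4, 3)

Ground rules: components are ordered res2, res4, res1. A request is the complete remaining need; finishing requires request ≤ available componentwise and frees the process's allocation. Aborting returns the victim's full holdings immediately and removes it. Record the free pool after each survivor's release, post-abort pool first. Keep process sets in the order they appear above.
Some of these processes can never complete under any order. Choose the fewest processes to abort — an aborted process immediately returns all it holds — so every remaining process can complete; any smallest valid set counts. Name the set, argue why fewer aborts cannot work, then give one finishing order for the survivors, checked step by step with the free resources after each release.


The answer: abort task-0.
Key observation: before aborting task-0, task-5 was permanently blocked — no order could ever run it; afterwards it completes at step 3.
Minimality: the empty abort set fails — the state is deadlocked as it stands.
One survivor order: task-7, task-8, task-5. Step-by-step check (post-abort pool first):
  pool = (4, 1, 3)
  run task-7 (needs (1, 0, 0), free (4, 1, 3)); after release of (2, 1, 1) the pool is (6, 2, 4)
  run task-8 (needs (5, 1, 3), free (6, 2, 4)); after release of (1, 2, 3) the pool is (7, 4, 7)
  run task-5 (needs (0, 4, 3), free (7, 4, 7)); after release of (2, 1, 0) the pool is (9, 5, 7)


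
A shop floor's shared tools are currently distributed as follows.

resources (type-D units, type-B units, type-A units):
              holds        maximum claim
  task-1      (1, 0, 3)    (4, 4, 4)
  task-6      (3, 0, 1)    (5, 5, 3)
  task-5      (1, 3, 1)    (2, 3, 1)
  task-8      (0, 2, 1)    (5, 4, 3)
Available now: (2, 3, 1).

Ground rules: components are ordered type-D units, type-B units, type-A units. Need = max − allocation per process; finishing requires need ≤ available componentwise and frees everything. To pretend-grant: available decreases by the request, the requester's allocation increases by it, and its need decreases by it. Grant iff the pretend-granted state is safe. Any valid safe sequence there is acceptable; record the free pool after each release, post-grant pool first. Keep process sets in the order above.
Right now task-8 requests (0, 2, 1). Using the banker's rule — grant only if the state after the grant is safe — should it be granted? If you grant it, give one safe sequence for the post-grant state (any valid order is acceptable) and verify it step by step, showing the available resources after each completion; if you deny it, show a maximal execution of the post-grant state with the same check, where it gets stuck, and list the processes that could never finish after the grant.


DENY: after the grant no complete ordering would exist.
Key observation: after task-5, task-1 the pool peaks at (4, 4, 4), and each blocked process is short somewhere: task-6 on type-B units; task-8 on type-D units.
After a pretend grant, a maximal execution: task-5, task-1 — then nothing else fits. Check, step by step:
  pool = (2, 1, 0)
  task-5 needs (1, 0, 0) <= (2, 1, 0) -> finishes; pool += (1, 3, 1) = (3, 4, 1)
  task-1 needs (3, 4, 1) <= (3, 4, 1) -> finishes; pool += (1, 0, 3) = (4, 4, 4)
  task-6 cannot run: need (2, 5, 2) vs free (4, 4, 4) (insufficient type-B units)
  task-8 cannot run: need (5, 0, 1) vs free (4, 4, 4) (insufficient type-D units)
Processes that could never finish after the grant: task-6 and task-8.


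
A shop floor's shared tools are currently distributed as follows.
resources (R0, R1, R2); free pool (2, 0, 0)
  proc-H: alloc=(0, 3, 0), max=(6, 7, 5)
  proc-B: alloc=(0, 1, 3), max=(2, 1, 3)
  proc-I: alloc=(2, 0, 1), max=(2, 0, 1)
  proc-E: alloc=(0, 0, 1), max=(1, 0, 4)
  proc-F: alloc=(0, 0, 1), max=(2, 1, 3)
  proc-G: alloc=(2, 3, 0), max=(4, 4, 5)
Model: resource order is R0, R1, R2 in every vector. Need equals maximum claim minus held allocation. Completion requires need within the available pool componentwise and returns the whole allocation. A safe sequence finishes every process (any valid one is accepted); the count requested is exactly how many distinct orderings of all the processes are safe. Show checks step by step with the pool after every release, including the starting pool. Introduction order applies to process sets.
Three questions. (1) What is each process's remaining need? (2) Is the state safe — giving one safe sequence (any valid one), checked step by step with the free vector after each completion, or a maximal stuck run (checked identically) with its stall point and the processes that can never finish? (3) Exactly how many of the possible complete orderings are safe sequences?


(1) Need matrix, components ordered R0, R1, R2:
  proc-H: (6, 4, 5)
  proc-B: (2, 0, 0)
  proc-I: (0, 0, 0)
  proc-E: (1, 0, 3)
  proc-F: (2, 1, 2)
  proc-G: (2, 1, 5)
(2) SAFE. One safe sequence: proc-I, proc-B, proc-E, proc-G, proc-F, proc-H.
Key observation: at proc-G the run first touches a limit — (2, 1, 5) against (4, 1, 5), exact on a resource it actually requests.
Walking it through:
  pool = (2, 0, 0)
  run proc-I (needs (0, 0, 0), free (2, 0, 0)); after release of (2, 0, 1) the pool is (4, 0, 1)
  run proc-B (needs (2, 0, 0), free (4, 0, 1)); after release of (0, 1, 3) the pool is (4, 1, 4)
  run proc-E (needs (1, 0, 3), free (4, 1, 4)); after release of (0, 0, 1) the pool is (4, 1, 5)
  run proc-G (needs (2, 1, 5), free (4, 1, 5)); after release of (2, 3, 0) the pool is (6, 4, 5)
  run proc-F (needs (2, 1, 2), free (6, 4, 5)); after release of (0, 0, 1) the pool is (6, 4, 6)
  run proc-H (needs (6, 4, 5), free (6, 4, 6)); after release of (0, 3, 0) the pool is (6, 7, 6)
(3) The exact count: 22 of the possible complete orderings are safe sequences.


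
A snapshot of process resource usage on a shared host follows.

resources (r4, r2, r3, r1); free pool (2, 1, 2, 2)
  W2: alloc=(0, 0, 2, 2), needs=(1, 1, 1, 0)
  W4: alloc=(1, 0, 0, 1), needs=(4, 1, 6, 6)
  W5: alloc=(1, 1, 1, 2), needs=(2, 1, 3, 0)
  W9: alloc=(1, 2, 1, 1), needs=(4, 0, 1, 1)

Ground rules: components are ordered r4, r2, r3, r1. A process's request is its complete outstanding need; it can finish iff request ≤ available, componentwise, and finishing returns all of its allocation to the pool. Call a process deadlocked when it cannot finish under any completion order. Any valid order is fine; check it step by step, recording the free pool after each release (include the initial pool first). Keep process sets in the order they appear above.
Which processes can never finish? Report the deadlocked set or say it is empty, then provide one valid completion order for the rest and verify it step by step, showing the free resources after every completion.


Deadlocked: W4 and W9.
Key observation: the pool after W2, W5 is (3, 2, 5, 6); every surviving request exceeds it in r4, so progress ends there.
One completion order for the rest: W2, W5. Check, step by step:
  pool = (2, 1, 2, 2)
  W2: need (1, 1, 1, 0) fits (2, 1, 2, 2); releases (0, 0, 2, 2), pool now (2, 1, 4, 4)
  W5: need (2, 1, 3, 0) fits (2, 1, 4, 4); releases (1, 1, 1, 2), pool now (3, 2, 5, 6)
The blocked processes can never fit:
  blocked: W4 wants (4, 1, 6, 6), pool (3, 2, 5, 6) — not enough r4 and r3
  blocked: W9 wants (4, 0, 1, 1), pool (3, 2, 5, 6) — not enough r4


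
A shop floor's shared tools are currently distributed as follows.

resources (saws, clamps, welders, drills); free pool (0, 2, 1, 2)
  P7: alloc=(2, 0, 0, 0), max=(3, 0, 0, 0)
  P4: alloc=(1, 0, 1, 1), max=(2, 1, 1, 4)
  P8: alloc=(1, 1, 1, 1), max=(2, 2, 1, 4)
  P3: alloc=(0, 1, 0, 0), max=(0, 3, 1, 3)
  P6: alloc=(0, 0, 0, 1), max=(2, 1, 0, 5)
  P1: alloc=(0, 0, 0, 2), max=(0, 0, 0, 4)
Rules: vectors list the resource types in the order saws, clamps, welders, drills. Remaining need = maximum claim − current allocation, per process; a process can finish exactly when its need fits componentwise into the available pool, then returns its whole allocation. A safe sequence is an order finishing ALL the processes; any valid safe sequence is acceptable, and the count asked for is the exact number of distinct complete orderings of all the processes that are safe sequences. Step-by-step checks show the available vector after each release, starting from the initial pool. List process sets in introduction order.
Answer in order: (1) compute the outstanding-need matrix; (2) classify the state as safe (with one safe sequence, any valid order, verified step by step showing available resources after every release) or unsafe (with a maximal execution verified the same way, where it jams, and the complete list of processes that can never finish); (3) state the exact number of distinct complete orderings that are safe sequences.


(1) Remaining need (order saws, clamps, welders, drills):
  P7: (1, 0, 0, 0)
  P4: (1, 1, 0, 3)
  P8: (1, 1, 0, 3)
  P3: (0, 2, 1, 3)
  P6: (2, 1, 0, 4)
  P1: (0, 0, 0, 2)
(2) UNSAFE.
Key observation: P1, P3 can finish, but then (0, 3, 1, 4) is all there is, and the blocked group's saws demands exceed it.
The run P1, P3 cannot be extended any further. Walking it through:
  pool = (0, 2, 1, 2)
  P1: need (0, 0, 0, 2) fits (0, 2, 1, 2); releases (0, 0, 0, 2), pool now (0, 2, 1, 4)
  P3: need (0, 2, 1, 3) fits (0, 2, 1, 4); releases (0, 1, 0, 0), pool now (0, 3, 1, 4)
  P7 cannot run: need (1, 0, 0, 0) vs free (0, 3, 1, 4) (insufficient saws)
  P4 cannot run: need (1, 1, 0, 3) vs free (0, 3, 1, 4) (insufficient saws)
  P8 cannot run: need (1, 1, 0, 3) vs free (0, 3, 1, 4) (insufficient saws)
  P6 cannot run: need (2, 1, 0, 4) vs free (0, 3, 1, 4) (insufficient saws)
Permanently blocked: P7, P4, P8 and P6.
(3) Precisely 0 of the possible complete orderings are safe sequences.


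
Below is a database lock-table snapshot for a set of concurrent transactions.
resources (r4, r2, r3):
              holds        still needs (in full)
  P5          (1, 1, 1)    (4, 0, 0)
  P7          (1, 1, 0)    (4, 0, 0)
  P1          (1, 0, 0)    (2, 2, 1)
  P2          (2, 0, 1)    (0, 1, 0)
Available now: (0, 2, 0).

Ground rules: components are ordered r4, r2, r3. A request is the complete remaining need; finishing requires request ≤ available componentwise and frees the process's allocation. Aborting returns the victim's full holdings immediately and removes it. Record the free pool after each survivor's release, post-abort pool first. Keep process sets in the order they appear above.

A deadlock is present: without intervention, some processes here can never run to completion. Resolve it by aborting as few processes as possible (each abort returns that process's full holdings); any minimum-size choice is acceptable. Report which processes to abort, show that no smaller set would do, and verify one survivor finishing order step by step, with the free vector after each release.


Abort P7.
Key observation: the deadlocked P5 becomes finishable only because P7 released (1, 1, 0); it completes at step 3 below.
Minimality: the empty abort set fails — the state is deadlocked as it stands.
One survivor order: P2, P1, P5. Check, step by step (post-abort pool first):
  pool = (1, 3, 0)
  run P2 (needs (0, 1, 0), free (1, 3, 0)); after release of (2, 0, 1) the pool is (3, 3, 1)
  run P1 (needs (2, 2, 1), free (3, 3, 1)); after release of (1, 0, 0) the pool is (4, 3, 1)
  run P5 (needs (4, 0, 0), free (4, 3, 1)); after release of (1, 1, 1) the pool is (5, 4, 2)


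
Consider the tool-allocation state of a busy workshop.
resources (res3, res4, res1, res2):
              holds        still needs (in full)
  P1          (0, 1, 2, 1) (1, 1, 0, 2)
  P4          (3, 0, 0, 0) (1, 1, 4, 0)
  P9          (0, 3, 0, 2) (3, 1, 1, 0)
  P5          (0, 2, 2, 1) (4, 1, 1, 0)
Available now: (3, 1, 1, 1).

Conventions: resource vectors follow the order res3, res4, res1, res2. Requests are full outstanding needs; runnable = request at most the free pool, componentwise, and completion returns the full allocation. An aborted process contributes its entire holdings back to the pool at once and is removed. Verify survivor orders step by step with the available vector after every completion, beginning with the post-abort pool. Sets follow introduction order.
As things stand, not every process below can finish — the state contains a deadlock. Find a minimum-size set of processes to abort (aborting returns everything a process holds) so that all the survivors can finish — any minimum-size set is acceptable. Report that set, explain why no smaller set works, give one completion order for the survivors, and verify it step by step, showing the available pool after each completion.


Abort P5.
Key observation: P4 had no path to completion before; after the abort of P5 ((0, 2, 2, 1) returned), step 3 is where it fits.
Minimality: the empty abort set fails — the state is deadlocked as it stands.
Survivors finish in the order: P1, P9, P4. Step-by-step check (pool after the aborts first):
  pool = (3, 3, 3, 2)
  P1: need (1, 1, 0, 2) fits (3, 3, 3, 2); releases (0, 1, 2, 1), pool now (3, 4, 5, 3)
  P9: need (3, 1, 1, 0) fits (3, 4, 5, 3); releases (0, 3, 0, 2), pool now (3, 7, 5, 5)
  P4: need (1, 1, 4, 0) fits (3, 7, 5, 5); releases (3, 0, 0, 0), pool now (6, 7, 5, 5)


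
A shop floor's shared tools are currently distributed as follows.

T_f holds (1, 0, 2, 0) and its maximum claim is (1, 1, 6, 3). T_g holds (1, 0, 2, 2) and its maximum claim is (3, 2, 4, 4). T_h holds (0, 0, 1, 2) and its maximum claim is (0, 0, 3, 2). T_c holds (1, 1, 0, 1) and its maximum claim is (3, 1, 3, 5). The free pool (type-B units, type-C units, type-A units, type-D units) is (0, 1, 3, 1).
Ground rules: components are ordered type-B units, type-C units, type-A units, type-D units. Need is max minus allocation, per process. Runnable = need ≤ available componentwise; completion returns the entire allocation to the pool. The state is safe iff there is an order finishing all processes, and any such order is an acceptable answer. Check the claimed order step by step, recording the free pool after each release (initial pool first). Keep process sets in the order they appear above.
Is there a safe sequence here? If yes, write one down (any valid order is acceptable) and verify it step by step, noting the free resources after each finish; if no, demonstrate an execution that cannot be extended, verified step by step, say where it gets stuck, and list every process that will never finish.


The state is UNSAFE.
Key observation: the wall is type-B units: completing T_h, T_f brings the pool only to (1, 1, 6, 3), and all the rest need more.
A maximal execution: T_h, T_f — then nothing else fits. Check, step by step:
  pool = (0, 1, 3, 1)
  run T_h (needs (0, 0, 2, 0), free (0, 1, 3, 1)); after release of (0, 0, 1, 2) the pool is (0, 1, 4, 3)
  run T_f (needs (0, 1, 4, 3), free (0, 1, 4, 3)); after release of (1, 0, 2, 0) the pool is (1, 1, 6, 3)
  T_g cannot run: need (2, 2, 2, 2) vs free (1, 1, 6, 3) (insufficient type-B units and type-C units)
  T_c cannot run: need (2, 0, 3, 4) vs free (1, 1, 6, 3) (insufficient type-B units and type-D units)
Permanently blocked: T_g and T_c.


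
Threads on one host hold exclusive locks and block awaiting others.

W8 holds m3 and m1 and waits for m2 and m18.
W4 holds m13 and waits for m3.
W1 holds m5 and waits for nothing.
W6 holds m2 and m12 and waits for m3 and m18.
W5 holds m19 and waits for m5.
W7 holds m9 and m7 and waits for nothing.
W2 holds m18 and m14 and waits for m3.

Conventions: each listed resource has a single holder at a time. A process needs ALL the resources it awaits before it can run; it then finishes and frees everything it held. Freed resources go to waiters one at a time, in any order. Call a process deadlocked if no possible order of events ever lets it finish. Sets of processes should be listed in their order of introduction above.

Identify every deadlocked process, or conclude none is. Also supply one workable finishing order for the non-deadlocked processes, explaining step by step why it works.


Deadlocked set: W8, W4, W6 and W2.
Key observation: W8 -> W6 -> W8 is a circular wait — nothing in it can go first; W2 is caught in further circular waits and W4 waits into the deadlock from upstream.
The rest can finish in the order W1, W5, W7.
Walking it through:
  W1: no waits; runs immediately, freeing m5
  W5 waits on m5 — all released -> runs and releases m19
  W7: no waits; runs immediately, freeing m9 and m7


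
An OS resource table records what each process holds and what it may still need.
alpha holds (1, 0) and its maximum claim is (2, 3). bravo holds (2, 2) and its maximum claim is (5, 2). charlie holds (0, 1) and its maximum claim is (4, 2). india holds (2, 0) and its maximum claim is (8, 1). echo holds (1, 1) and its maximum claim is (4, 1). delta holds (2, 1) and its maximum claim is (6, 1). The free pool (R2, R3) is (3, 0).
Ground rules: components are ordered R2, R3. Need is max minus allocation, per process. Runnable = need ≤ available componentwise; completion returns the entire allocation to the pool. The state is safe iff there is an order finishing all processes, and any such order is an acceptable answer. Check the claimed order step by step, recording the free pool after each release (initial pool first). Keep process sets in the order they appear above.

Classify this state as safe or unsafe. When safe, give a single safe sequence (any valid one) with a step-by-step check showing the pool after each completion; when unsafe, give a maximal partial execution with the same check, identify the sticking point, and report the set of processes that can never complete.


SAFE. One safe sequence: echo, bravo, alpha, delta, charlie, india.
Key observation: echo marks the first exact bind of the order: its need (3, 0) fits the free (3, 0) with zero slack on a requested resource.
Verifying each step:
  pool = (3, 0)
  echo: need (3, 0) fits (3, 0); releases (1, 1), pool now (4, 1)
  bravo: need (3, 0) fits (4, 1); releases (2, 2), pool now (6, 3)
  alpha: need (1, 3) fits (6, 3); releases (1, 0), pool now (7, 3)
  delta: need (4, 0) fits (7, 3); releases (2, 1), pool now (9, 4)
  charlie: need (4, 1) fits (9, 4); releases (0, 1), pool now (9, 5)
  india: need (6, 1) fits (9, 5); releases (2, 0), pool now (11, 5)


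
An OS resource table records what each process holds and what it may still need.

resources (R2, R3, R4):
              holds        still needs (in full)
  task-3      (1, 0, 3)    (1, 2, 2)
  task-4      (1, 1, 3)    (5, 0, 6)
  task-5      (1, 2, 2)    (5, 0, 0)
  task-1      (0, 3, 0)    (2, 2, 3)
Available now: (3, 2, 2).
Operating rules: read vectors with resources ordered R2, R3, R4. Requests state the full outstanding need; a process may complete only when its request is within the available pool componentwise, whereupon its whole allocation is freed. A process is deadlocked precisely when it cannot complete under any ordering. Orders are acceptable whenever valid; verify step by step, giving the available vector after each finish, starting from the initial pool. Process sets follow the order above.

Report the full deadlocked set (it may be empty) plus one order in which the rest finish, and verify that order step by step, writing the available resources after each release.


The deadlocked set is task-4 and task-5.
Key observation: no order helps: past task-3, task-1, the free pool tops out at (4, 5, 5), below what each blocked process needs in R2.
One completion order for the rest: task-3, task-1. Verifying each step:
  pool = (3, 2, 2)
  task-3 needs (1, 2, 2) <= (3, 2, 2) -> finishes; pool += (1, 0, 3) = (4, 2, 5)
  task-1 needs (2, 2, 3) <= (4, 2, 5) -> finishes; pool += (0, 3, 0) = (4, 5, 5)
None of the blocked processes ever fits:
  task-4 still needs (5, 0, 6) but only (4, 5, 5) is free — short on R2 and R4
  task-5 still needs (5, 0, 0) but only (4, 5, 5) is free — short on R2


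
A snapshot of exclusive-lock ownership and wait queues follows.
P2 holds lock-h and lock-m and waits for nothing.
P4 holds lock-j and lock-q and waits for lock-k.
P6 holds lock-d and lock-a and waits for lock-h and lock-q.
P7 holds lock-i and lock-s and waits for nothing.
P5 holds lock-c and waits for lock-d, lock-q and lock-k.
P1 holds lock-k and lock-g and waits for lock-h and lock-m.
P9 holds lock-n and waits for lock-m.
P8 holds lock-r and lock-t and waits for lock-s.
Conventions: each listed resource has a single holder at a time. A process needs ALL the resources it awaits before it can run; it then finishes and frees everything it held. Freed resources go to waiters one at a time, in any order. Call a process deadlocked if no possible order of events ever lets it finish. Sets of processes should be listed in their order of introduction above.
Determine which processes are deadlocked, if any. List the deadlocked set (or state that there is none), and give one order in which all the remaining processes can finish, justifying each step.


Nothing here is deadlocked.
Key observation: no waiting chain loops back on itself — every chain ends at a process that waits on nothing, so everyone eventually runs.
A valid finishing order for the others: P7, P2, P1, P9, P4, P6, P5, P8.
Walking it through:
  run P7 (it waits on nothing); releases lock-i and lock-s
  run P2 (it waits on nothing); releases lock-h and lock-m
  run P1 (all its waits — lock-h and lock-m — are resolved); releases lock-k and lock-g
  run P9 (all its waits — lock-m — are resolved); releases lock-n
  run P4 (all its waits — lock-k — are resolved); releases lock-j and lock-q
  run P6 (all its waits — lock-h and lock-q — are resolved); releases lock-d and lock-a
  run P5 (all its waits — lock-d, lock-q and lock-k — are resolved); releases lock-c
  run P8 (all its waits — lock-s — are resolved); releases lock-r and lock-t


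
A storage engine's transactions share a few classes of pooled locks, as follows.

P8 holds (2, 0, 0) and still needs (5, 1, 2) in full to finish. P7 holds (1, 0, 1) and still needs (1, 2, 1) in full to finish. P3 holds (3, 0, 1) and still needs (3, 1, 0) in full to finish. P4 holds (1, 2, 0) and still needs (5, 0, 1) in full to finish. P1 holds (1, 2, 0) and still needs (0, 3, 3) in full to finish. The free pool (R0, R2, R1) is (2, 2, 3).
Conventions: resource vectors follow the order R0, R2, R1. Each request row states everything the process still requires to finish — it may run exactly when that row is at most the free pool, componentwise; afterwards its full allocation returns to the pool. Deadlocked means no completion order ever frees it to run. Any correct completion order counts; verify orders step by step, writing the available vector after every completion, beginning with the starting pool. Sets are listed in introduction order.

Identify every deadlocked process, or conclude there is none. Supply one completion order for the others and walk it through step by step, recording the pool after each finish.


The deadlocked set is empty.
Key observation: P7 leads a chain of completions in which each release enables another process.
The rest can finish in the order P7, P3, P4, P8, P1. Verifying each step:
  pool = (2, 2, 3)
  P7 needs (1, 2, 1) <= (2, 2, 3) -> finishes; pool += (1, 0, 1) = (3, 2, 4)
  P3 needs (3, 1, 0) <= (3, 2, 4) -> finishes; pool += (3, 0, 1) = (6, 2, 5)
  P4 needs (5, 0, 1) <= (6, 2, 5) -> finishes; pool += (1, 2, 0) = (7, 4, 5)
  P8 needs (5, 1, 2) <= (7, 4, 5) -> finishes; pool += (2, 0, 0) = (9, 4, 5)
  P1 needs (0, 3, 3) <= (9, 4, 5) -> finishes; pool += (1, 2, 0) = (10, 6, 5)


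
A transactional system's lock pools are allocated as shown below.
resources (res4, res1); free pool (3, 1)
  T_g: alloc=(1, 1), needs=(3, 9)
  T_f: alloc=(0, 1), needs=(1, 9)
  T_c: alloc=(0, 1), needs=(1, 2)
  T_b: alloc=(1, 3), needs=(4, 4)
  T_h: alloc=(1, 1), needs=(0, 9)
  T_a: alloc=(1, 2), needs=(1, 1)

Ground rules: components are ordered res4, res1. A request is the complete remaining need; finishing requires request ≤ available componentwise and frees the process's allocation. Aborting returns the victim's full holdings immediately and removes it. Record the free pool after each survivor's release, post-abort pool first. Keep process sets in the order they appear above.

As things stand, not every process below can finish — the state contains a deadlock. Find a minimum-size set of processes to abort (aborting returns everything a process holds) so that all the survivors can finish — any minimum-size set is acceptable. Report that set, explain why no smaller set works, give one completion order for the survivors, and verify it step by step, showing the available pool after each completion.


The answer: abort T_g and T_h.
Key observation: the returned (2, 2) from T_g and T_h is what brings T_f — unrunnable before, under any order — into play at step 4.
Why nothing smaller works — every single abort fails: T_g alone leaves T_f blocked (short on res1); T_f alone leaves T_g blocked (short on res1); T_c alone leaves T_g blocked (short on res1); T_b alone leaves T_g blocked (short on res1); T_h alone leaves T_g blocked (short on res1); T_a alone leaves T_g blocked (short on res1).
One survivor order: T_a, T_c, T_b, T_f. Verifying each step (post-abort pool first):
  pool = (5, 3)
  T_a: need (1, 1) fits (5, 3); releases (1, 2), pool now (6, 5)
  T_c: need (1, 2) fits (6, 5); releases (0, 1), pool now (6, 6)
  T_b: need (4, 4) fits (6, 6); releases (1, 3), pool now (7, 9)
  T_f: need (1, 9) fits (7, 9); releases (0, 1), pool now (7, 10)
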